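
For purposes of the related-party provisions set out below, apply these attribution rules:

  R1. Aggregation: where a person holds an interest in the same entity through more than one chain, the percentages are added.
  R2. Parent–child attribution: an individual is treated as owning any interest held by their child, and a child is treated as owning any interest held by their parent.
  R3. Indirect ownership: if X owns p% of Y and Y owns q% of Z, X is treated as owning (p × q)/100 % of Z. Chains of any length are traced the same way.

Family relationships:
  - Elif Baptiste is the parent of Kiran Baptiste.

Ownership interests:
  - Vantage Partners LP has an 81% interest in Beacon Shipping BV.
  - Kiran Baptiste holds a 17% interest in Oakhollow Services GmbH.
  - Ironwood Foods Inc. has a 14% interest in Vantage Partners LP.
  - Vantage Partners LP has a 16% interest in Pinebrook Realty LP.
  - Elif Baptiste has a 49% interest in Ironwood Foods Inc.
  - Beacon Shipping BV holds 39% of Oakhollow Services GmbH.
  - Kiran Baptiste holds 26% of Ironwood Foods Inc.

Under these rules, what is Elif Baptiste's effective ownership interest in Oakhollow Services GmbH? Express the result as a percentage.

By parent–child attribution (R2), Elif Baptiste is treated as also owning Kiran Baptiste's interest in Ironwood Foods Inc, giving 49% + 26% = 75%.
By parent–child attribution (R2), Elif Baptiste is treated as owning Kiran Baptiste's 17% interest in Oakhollow Services GmbH.
Chain via Ironwood Foods Inc. → Vantage Partners LP → Beacon Shipping BV (R3): 75% × 14% × 81% × 39% = 3.31695% of Oakhollow Services GmbH.
Direct interest in Oakhollow Services GmbH: 17%.
Aggregating (R1): 3.31695% + 17% = 20.31695%.

20.31695%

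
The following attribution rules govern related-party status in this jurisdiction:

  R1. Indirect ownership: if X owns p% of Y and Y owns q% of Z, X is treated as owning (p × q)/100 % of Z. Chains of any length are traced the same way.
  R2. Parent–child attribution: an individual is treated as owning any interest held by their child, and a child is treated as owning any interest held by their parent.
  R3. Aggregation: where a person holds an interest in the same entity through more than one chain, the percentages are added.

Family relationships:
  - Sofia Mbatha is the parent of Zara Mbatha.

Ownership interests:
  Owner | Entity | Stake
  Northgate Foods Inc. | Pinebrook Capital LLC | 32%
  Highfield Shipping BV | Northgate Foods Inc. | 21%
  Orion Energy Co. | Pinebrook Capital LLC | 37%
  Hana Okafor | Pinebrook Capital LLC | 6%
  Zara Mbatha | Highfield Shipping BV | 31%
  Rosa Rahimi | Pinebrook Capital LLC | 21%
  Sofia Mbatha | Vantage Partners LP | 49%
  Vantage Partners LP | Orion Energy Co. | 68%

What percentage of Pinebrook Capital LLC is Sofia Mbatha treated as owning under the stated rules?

14.4116%

By parent–child attribution (R2), Sofia Mbatha is treated as owning Zara Mbatha's 31% interest in Highfield Shipping BV.
Chain via Vantage Partners LP → Orion Energy Co. (R1): 49% × 68% × 37% = 12.3284% of Pinebrook Capital LLC.
Chain via Highfield Shipping BV → Northgate Foods Inc. (R1): 31% × 21% × 32% = 2.0832% of Pinebrook Capital LLC.
Aggregating (R3): 12.3284% + 2.0832% = 14.4116%.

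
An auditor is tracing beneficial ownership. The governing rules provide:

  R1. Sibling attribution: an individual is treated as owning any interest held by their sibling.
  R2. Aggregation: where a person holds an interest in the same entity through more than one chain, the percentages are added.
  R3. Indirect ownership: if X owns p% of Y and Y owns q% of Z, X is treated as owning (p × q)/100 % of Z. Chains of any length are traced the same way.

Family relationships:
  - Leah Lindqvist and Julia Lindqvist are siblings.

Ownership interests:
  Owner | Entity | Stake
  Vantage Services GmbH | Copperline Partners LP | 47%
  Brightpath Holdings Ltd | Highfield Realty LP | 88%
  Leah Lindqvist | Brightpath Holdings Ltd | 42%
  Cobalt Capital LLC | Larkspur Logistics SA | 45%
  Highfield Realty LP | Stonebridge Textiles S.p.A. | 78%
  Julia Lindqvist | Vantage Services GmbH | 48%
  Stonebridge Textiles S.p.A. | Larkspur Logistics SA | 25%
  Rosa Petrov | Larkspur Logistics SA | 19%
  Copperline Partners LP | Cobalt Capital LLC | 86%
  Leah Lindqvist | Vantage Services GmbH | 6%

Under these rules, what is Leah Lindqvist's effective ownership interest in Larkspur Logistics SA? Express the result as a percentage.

17.02926%

By sibling attribution (R1), Leah Lindqvist is treated as also owning Julia Lindqvist's interest in Vantage Services GmbH, giving 6% + 48% = 54%.
Chain via Brightpath Holdings Ltd → Highfield Realty LP → Stonebridge Textiles S.p.A. (R3): 42% × 88% × 78% × 25% = 7.2072% of Larkspur Logistics SA.
Chain via Vantage Services GmbH → Copperline Partners LP → Cobalt Capital LLC (R3): 54% × 47% × 86% × 45% = 9.82206% of Larkspur Logistics SA.
Aggregating (R2): 7.2072% + 9.82206% = 17.02926%.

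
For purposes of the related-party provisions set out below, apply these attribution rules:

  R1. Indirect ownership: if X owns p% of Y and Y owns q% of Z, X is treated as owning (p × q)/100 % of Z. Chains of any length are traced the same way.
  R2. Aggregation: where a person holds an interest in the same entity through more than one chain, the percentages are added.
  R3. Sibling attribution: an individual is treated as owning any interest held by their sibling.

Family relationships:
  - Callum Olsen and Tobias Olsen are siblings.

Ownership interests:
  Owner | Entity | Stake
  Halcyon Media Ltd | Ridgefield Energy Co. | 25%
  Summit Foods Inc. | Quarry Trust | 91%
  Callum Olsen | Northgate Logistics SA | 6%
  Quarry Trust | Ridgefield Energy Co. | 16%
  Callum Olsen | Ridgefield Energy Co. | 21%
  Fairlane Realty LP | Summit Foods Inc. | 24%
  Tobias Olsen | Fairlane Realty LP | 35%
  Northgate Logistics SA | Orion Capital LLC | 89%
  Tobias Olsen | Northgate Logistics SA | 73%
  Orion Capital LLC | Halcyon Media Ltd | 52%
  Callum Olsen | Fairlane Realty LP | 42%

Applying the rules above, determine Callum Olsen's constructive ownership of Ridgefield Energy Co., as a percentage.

By sibling attribution (R3), Callum Olsen is treated as also owning Tobias Olsen's interest in Fairlane Realty LP, giving 42% + 35% = 77%.
By sibling attribution (R3), Callum Olsen is treated as also owning Tobias Olsen's interest in Northgate Logistics SA, giving 6% + 73% = 79%.
Chain via Fairlane Realty LP → Summit Foods Inc. → Quarry Trust (R1): 77% × 24% × 91% × 16% = 2.690688% of Ridgefield Energy Co.
Chain via Northgate Logistics SA → Orion Capital LLC → Halcyon Media Ltd (R1): 79% × 89% × 52% × 25% = 9.1403% of Ridgefield Energy Co.
Direct interest in Ridgefield Energy Co: 21%.
Aggregating (R2): 2.690688% + 9.1403% + 21% = 32.830988%.

32.830988%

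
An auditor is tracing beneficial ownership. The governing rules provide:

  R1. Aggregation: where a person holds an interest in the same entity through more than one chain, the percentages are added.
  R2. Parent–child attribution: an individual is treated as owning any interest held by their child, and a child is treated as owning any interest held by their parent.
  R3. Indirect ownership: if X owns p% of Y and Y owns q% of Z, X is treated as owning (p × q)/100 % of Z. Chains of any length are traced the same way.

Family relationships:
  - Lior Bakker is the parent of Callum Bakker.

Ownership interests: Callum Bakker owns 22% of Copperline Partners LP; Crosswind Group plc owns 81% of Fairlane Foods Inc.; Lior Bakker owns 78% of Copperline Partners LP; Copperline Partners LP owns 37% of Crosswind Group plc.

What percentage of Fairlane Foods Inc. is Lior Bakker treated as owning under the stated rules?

29.97%

By parent–child attribution (R2), Lior Bakker is treated as also owning Callum Bakker's interest in Copperline Partners LP, giving 78% + 22% = 100%.
Chain via Copperline Partners LP → Crosswind Group plc (R3): 100% × 37% × 81% = 29.97% of Fairlane Foods Inc.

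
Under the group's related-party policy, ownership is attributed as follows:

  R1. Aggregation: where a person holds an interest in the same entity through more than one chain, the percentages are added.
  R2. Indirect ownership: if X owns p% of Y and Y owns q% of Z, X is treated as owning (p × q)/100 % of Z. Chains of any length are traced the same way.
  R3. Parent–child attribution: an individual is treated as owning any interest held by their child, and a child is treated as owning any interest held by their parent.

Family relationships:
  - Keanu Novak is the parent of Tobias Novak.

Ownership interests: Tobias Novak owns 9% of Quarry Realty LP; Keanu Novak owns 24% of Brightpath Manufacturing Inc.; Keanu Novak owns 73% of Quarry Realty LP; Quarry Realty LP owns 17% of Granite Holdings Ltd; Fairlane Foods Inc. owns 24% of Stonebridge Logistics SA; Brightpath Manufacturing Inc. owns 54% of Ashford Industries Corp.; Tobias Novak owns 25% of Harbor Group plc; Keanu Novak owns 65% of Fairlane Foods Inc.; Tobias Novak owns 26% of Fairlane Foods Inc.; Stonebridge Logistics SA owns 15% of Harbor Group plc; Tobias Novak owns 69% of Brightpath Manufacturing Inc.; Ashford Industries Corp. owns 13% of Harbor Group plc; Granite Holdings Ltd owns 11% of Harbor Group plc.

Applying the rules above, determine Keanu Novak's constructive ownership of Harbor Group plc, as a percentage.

By parent–child attribution (R3), Keanu Novak is treated as also owning Tobias Novak's interest in Fairlane Foods Inc, giving 65% + 26% = 91%.
By parent–child attribution (R3), Keanu Novak is treated as also owning Tobias Novak's interest in Quarry Realty LP, giving 73% + 9% = 82%.
By parent–child attribution (R3), Keanu Novak is treated as also owning Tobias Novak's interest in Brightpath Manufacturing Inc, giving 24% + 69% = 93%.
By parent–child attribution (R3), Keanu Novak is treated as owning Tobias Novak's 25% interest in Harbor Group plc.
Chain via Fairlane Foods Inc. → Stonebridge Logistics SA (R2): 91% × 24% × 15% = 3.276% of Harbor Group plc.
Chain via Quarry Realty LP → Granite Holdings Ltd (R2): 82% × 17% × 11% = 1.5334% of Harbor Group plc.
Chain via Brightpath Manufacturing Inc. → Ashford Industries Corp. (R2): 93% × 54% × 13% = 6.5286% of Harbor Group plc.
Direct interest in Harbor Group plc: 25%.
Aggregating (R1): 3.276% + 1.5334% + 6.5286% + 25% = 36.338%.

36.338%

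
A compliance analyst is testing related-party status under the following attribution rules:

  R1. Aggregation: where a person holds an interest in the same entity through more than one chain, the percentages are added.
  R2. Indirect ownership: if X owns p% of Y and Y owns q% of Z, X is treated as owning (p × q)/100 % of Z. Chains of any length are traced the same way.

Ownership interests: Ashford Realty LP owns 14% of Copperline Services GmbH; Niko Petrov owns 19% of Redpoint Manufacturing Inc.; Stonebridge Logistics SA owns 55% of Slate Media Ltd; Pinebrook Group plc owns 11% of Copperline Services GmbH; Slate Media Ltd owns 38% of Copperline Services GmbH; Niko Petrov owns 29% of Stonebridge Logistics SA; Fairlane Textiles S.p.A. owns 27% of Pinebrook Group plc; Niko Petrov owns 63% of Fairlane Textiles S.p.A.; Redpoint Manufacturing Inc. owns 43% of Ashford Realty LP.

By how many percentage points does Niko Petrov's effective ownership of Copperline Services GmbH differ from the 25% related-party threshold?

Chain via Stonebridge Logistics SA → Slate Media Ltd (R2): 29% × 55% × 38% = 6.061% of Copperline Services GmbH.
Chain via Redpoint Manufacturing Inc. → Ashford Realty LP (R2): 19% × 43% × 14% = 1.1438% of Copperline Services GmbH.
Chain via Fairlane Textiles S.p.A. → Pinebrook Group plc (R2): 63% × 27% × 11% = 1.8711% of Copperline Services GmbH.
Aggregating (R1): 6.061% + 1.1438% + 1.8711% = 9.0759%.
9.0759% falls short of the 25% threshold by 15.9241 percentage points.

15.9241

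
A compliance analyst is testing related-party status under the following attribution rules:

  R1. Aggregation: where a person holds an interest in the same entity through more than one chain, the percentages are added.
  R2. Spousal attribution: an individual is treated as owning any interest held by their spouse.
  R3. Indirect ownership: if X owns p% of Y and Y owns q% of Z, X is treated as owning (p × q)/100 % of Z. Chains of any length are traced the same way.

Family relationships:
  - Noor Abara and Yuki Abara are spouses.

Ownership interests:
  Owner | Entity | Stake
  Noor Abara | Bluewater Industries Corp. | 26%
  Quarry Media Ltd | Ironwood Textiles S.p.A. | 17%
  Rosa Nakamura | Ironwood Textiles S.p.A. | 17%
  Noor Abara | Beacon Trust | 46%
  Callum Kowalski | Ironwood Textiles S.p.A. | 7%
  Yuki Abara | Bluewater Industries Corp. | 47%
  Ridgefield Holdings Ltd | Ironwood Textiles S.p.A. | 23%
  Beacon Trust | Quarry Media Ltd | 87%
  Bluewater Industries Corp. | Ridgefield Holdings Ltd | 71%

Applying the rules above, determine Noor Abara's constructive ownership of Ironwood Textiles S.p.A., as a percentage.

18.7243%

By spousal attribution (R2), Noor Abara is treated as also owning Yuki Abara's interest in Bluewater Industries Corp, giving 26% + 47% = 73%.
Chain via Beacon Trust → Quarry Media Ltd (R3): 46% × 87% × 17% = 6.8034% of Ironwood Textiles S.p.A.
Chain via Bluewater Industries Corp. → Ridgefield Holdings Ltd (R3): 73% × 71% × 23% = 11.9209% of Ironwood Textiles S.p.A.
Aggregating (R1): 6.8034% + 11.9209% = 18.7243%.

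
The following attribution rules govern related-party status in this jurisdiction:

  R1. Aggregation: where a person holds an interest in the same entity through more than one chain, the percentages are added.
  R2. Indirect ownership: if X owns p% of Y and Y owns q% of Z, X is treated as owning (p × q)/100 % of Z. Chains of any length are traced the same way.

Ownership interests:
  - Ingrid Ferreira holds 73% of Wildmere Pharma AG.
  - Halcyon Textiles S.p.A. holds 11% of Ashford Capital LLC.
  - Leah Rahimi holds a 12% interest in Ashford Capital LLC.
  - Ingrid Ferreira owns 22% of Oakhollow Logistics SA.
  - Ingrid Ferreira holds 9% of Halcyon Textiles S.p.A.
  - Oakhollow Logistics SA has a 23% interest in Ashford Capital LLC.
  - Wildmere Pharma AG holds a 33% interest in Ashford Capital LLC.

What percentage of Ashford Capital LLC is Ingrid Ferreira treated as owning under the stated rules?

30.14%

Chain via Halcyon Textiles S.p.A. (R2): 9% × 11% = 0.99% of Ashford Capital LLC.
Chain via Wildmere Pharma AG (R2): 73% × 33% = 24.09% of Ashford Capital LLC.
Chain via Oakhollow Logistics SA (R2): 22% × 23% = 5.06% of Ashford Capital LLC.
Aggregating (R1): 0.99% + 24.09% + 5.06% = 30.14%.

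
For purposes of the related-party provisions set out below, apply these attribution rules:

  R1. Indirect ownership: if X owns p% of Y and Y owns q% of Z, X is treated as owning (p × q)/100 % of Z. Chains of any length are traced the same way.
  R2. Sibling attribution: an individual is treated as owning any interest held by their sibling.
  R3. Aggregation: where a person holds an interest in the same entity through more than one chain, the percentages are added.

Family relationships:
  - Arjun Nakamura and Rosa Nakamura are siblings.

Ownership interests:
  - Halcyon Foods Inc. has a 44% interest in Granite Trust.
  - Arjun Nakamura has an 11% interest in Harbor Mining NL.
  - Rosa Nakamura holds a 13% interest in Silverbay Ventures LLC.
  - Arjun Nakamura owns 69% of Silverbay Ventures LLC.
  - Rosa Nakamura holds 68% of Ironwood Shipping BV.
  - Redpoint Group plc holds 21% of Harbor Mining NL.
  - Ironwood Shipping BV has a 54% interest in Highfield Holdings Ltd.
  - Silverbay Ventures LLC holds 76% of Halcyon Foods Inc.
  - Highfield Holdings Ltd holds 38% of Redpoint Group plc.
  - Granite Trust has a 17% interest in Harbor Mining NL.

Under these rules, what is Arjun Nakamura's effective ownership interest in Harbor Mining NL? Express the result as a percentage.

By sibling attribution (R2), Arjun Nakamura is treated as also owning Rosa Nakamura's interest in Silverbay Ventures LLC, giving 69% + 13% = 82%.
By sibling attribution (R2), Arjun Nakamura is treated as owning Rosa Nakamura's 68% interest in Ironwood Shipping BV.
Chain via Silverbay Ventures LLC → Halcyon Foods Inc. → Granite Trust (R1): 82% × 76% × 44% × 17% = 4.661536% of Harbor Mining NL.
Direct interest in Harbor Mining NL: 11%.
Chain via Ironwood Shipping BV → Highfield Holdings Ltd → Redpoint Group plc (R1): 68% × 54% × 38% × 21% = 2.930256% of Harbor Mining NL.
Aggregating (R3): 4.661536% + 11% + 2.930256% = 18.591792%.

18.591792%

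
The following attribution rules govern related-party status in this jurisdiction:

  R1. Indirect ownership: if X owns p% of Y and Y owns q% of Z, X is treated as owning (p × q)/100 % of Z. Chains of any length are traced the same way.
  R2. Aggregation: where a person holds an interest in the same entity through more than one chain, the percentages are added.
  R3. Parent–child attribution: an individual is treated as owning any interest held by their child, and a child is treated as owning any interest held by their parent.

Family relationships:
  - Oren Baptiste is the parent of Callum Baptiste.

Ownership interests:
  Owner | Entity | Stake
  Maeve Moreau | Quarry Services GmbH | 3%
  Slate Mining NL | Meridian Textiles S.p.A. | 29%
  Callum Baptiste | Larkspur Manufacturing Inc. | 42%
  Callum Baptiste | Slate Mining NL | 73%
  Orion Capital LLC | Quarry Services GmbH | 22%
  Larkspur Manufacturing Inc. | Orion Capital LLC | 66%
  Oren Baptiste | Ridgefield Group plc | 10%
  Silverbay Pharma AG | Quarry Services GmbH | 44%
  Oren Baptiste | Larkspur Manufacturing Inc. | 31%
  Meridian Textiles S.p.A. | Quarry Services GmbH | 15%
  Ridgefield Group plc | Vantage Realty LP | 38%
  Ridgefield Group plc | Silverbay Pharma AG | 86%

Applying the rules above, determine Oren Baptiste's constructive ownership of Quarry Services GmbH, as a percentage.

By parent–child attribution (R3), Oren Baptiste is treated as also owning Callum Baptiste's interest in Larkspur Manufacturing Inc, giving 31% + 42% = 73%.
By parent–child attribution (R3), Oren Baptiste is treated as owning Callum Baptiste's 73% interest in Slate Mining NL.
Chain via Larkspur Manufacturing Inc. → Orion Capital LLC (R1): 73% × 66% × 22% = 10.5996% of Quarry Services GmbH.
Chain via Ridgefield Group plc → Silverbay Pharma AG (R1): 10% × 86% × 44% = 3.784% of Quarry Services GmbH.
Chain via Slate Mining NL → Meridian Textiles S.p.A. (R1): 73% × 29% × 15% = 3.1755% of Quarry Services GmbH.
Aggregating (R2): 10.5996% + 3.784% + 3.1755% = 17.5591%.

17.5591%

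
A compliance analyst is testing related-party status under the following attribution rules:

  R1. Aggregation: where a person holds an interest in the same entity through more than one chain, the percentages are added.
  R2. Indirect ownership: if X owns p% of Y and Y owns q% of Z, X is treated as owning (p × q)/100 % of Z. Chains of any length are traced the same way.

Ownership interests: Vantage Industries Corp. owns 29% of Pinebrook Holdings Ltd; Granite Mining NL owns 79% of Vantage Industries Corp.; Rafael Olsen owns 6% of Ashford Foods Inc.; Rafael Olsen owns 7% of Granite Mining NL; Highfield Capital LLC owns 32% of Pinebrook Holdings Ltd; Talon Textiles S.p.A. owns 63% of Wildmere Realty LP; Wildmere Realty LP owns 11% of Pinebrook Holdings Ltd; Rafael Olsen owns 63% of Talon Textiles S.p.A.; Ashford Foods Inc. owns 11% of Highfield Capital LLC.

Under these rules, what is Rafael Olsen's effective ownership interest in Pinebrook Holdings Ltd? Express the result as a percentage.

6.1808%

Chain via Talon Textiles S.p.A. → Wildmere Realty LP (R2): 63% × 63% × 11% = 4.3659% of Pinebrook Holdings Ltd.
Chain via Granite Mining NL → Vantage Industries Corp. (R2): 7% × 79% × 29% = 1.6037% of Pinebrook Holdings Ltd.
Chain via Ashford Foods Inc. → Highfield Capital LLC (R2): 6% × 11% × 32% = 0.2112% of Pinebrook Holdings Ltd.
Aggregating (R1): 4.3659% + 1.6037% + 0.2112% = 6.1808%.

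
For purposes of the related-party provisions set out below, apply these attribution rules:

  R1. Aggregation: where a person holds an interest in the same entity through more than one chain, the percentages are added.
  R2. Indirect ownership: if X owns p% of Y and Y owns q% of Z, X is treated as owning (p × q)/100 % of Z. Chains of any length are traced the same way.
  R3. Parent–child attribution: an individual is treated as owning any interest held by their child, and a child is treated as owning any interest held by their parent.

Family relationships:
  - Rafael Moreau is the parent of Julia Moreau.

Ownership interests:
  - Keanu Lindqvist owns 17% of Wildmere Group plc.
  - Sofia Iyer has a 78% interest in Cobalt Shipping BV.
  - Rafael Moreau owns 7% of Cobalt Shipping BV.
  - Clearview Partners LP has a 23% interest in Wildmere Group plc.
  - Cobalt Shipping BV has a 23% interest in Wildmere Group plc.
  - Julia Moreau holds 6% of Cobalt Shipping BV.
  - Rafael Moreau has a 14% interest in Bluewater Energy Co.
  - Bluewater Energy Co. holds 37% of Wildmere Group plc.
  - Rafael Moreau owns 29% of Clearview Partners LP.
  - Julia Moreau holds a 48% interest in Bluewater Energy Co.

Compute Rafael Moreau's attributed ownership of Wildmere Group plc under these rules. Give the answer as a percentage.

By parent–child attribution (R3), Rafael Moreau is treated as also owning Julia Moreau's interest in Cobalt Shipping BV, giving 7% + 6% = 13%.
By parent–child attribution (R3), Rafael Moreau is treated as also owning Julia Moreau's interest in Bluewater Energy Co, giving 14% + 48% = 62%.
Chain via Cobalt Shipping BV (R2): 13% × 23% = 2.99% of Wildmere Group plc.
Chain via Bluewater Energy Co. (R2): 62% × 37% = 22.94% of Wildmere Group plc.
Chain via Clearview Partners LP (R2): 29% × 23% = 6.67% of Wildmere Group plc.
Aggregating (R1): 2.99% + 22.94% + 6.67% = 32.6%.

32.6%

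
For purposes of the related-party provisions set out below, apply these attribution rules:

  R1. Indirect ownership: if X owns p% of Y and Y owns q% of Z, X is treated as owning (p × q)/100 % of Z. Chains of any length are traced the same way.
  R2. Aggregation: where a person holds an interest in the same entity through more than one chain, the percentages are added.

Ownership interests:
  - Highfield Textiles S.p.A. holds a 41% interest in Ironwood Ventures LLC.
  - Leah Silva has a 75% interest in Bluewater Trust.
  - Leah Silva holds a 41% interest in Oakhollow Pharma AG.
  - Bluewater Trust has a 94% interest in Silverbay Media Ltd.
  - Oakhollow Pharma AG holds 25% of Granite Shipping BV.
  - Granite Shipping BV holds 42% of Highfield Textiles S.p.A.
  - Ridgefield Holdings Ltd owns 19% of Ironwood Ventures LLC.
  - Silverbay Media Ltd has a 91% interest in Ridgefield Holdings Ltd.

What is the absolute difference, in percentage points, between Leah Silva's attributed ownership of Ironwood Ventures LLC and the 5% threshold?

Chain via Oakhollow Pharma AG → Granite Shipping BV → Highfield Textiles S.p.A. (R1): 41% × 25% × 42% × 41% = 1.76505% of Ironwood Ventures LLC.
Chain via Bluewater Trust → Silverbay Media Ltd → Ridgefield Holdings Ltd (R1): 75% × 94% × 91% × 19% = 12.18945% of Ironwood Ventures LLC.
Aggregating (R2): 1.76505% + 12.18945% = 13.9545%.
13.9545% exceeds the 5% threshold by 8.9545 percentage points.

8.9545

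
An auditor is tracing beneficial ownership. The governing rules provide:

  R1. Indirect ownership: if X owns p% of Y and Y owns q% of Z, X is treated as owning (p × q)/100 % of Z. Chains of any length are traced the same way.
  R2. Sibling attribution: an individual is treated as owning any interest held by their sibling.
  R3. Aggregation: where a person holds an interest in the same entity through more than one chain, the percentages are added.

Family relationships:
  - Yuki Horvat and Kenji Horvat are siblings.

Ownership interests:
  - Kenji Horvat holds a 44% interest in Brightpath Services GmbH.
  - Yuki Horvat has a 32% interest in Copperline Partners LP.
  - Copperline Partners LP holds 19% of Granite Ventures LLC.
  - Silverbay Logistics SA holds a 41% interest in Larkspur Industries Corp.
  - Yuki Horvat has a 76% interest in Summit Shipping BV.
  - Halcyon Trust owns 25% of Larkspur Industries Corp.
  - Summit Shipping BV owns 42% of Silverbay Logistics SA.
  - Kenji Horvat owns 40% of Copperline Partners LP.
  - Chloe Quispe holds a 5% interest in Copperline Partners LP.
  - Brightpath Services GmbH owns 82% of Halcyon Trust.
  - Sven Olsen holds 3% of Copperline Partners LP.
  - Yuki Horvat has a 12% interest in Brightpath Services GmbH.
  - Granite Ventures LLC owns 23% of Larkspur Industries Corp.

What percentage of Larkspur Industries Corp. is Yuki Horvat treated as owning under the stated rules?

27.7136%

By sibling attribution (R2), Yuki Horvat is treated as also owning Kenji Horvat's interest in Copperline Partners LP, giving 32% + 40% = 72%.
By sibling attribution (R2), Yuki Horvat is treated as also owning Kenji Horvat's interest in Brightpath Services GmbH, giving 12% + 44% = 56%.
Chain via Summit Shipping BV → Silverbay Logistics SA (R1): 76% × 42% × 41% = 13.0872% of Larkspur Industries Corp.
Chain via Copperline Partners LP → Granite Ventures LLC (R1): 72% × 19% × 23% = 3.1464% of Larkspur Industries Corp.
Chain via Brightpath Services GmbH → Halcyon Trust (R1): 56% × 82% × 25% = 11.48% of Larkspur Industries Corp.
Aggregating (R3): 13.0872% + 3.1464% + 11.48% = 27.7136%.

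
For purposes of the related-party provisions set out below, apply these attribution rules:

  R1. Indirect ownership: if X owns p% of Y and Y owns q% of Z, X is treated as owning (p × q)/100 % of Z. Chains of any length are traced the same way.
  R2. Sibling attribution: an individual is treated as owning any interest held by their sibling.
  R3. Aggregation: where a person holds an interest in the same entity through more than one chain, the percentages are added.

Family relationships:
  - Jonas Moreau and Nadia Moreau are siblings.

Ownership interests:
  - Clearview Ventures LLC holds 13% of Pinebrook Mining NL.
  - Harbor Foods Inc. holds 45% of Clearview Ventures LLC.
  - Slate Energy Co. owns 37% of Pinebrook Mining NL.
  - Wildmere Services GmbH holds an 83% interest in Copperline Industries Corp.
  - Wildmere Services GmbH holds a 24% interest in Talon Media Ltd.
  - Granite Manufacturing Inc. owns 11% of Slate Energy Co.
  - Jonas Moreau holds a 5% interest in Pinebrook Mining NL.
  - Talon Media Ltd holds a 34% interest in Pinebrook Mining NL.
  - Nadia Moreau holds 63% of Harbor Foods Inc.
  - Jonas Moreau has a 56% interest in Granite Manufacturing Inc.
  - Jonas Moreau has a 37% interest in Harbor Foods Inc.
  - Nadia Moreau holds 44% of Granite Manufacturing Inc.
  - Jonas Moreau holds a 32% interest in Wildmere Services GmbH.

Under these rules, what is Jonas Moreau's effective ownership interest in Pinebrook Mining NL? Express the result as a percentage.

By sibling attribution (R2), Jonas Moreau is treated as also owning Nadia Moreau's interest in Granite Manufacturing Inc, giving 56% + 44% = 100%.
By sibling attribution (R2), Jonas Moreau is treated as also owning Nadia Moreau's interest in Harbor Foods Inc, giving 37% + 63% = 100%.
Chain via Wildmere Services GmbH → Talon Media Ltd (R1): 32% × 24% × 34% = 2.6112% of Pinebrook Mining NL.
Chain via Granite Manufacturing Inc. → Slate Energy Co. (R1): 100% × 11% × 37% = 4.07% of Pinebrook Mining NL.
Chain via Harbor Foods Inc. → Clearview Ventures LLC (R1): 100% × 45% × 13% = 5.85% of Pinebrook Mining NL.
Direct interest in Pinebrook Mining NL: 5%.
Aggregating (R3): 2.6112% + 4.07% + 5.85% + 5% = 17.5312%.

17.5312%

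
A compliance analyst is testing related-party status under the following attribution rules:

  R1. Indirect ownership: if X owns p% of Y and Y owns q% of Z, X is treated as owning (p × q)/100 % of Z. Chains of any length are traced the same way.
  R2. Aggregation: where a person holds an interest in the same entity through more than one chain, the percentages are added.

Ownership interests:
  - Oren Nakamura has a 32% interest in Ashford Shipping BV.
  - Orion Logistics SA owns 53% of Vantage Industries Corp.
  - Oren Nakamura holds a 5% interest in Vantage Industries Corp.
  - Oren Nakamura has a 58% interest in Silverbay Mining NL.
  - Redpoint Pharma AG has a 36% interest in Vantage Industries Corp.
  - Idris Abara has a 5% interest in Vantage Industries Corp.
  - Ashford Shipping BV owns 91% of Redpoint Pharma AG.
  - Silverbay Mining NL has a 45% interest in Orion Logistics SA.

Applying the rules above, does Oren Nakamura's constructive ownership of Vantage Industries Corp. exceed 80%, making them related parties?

Chain via Ashford Shipping BV → Redpoint Pharma AG (R1): 32% × 91% × 36% = 10.4832% of Vantage Industries Corp.
Chain via Silverbay Mining NL → Orion Logistics SA (R1): 58% × 45% × 53% = 13.833% of Vantage Industries Corp.
Direct interest in Vantage Industries Corp: 5%.
Aggregating (R2): 10.4832% + 13.833% + 5% = 29.3162%.
29.3162% does not exceed the 80% threshold, so Oren is not a related party to Vantage Industries Corp.

No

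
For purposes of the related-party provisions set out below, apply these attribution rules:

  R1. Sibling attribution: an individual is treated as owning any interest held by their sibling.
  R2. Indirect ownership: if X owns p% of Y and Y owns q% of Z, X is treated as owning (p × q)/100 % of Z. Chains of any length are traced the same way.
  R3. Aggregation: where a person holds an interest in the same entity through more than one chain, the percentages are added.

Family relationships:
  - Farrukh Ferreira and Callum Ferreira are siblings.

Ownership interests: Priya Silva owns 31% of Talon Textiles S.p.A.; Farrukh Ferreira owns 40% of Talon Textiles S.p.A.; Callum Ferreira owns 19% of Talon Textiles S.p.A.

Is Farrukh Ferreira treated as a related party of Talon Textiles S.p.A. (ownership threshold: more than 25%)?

Yes

By sibling attribution (R1), Farrukh Ferreira is treated as also owning Callum Ferreira's interest in Talon Textiles S.p.A, giving 40% + 19% = 59%.
Direct interest in Talon Textiles S.p.A: 59%.
59% exceeds the 25% threshold, so Farrukh is a related party to Talon Textiles S.p.A.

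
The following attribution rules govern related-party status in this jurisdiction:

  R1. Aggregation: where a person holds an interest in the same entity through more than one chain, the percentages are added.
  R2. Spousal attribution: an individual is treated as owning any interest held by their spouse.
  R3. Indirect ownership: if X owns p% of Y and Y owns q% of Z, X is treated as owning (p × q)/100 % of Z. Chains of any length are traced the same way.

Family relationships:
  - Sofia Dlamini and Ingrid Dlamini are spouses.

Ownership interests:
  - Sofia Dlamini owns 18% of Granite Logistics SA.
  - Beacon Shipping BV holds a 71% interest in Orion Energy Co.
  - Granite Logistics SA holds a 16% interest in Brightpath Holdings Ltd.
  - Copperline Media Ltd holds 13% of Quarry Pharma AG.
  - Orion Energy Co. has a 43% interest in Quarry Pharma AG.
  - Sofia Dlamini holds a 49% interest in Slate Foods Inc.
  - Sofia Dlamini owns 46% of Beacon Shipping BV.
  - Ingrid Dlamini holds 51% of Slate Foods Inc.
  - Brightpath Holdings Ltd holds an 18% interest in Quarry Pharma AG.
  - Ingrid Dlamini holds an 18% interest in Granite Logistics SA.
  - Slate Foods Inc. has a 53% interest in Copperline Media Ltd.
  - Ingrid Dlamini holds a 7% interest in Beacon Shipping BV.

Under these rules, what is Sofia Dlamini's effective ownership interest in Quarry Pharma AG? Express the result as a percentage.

By spousal attribution (R2), Sofia Dlamini is treated as also owning Ingrid Dlamini's interest in Granite Logistics SA, giving 18% + 18% = 36%.
By spousal attribution (R2), Sofia Dlamini is treated as also owning Ingrid Dlamini's interest in Slate Foods Inc, giving 49% + 51% = 100%.
By spousal attribution (R2), Sofia Dlamini is treated as also owning Ingrid Dlamini's interest in Beacon Shipping BV, giving 46% + 7% = 53%.
Chain via Granite Logistics SA → Brightpath Holdings Ltd (R3): 36% × 16% × 18% = 1.0368% of Quarry Pharma AG.
Chain via Slate Foods Inc. → Copperline Media Ltd (R3): 100% × 53% × 13% = 6.89% of Quarry Pharma AG.
Chain via Beacon Shipping BV → Orion Energy Co. (R3): 53% × 71% × 43% = 16.1809% of Quarry Pharma AG.
Aggregating (R1): 1.0368% + 6.89% + 16.1809% = 24.1077%.

24.1077%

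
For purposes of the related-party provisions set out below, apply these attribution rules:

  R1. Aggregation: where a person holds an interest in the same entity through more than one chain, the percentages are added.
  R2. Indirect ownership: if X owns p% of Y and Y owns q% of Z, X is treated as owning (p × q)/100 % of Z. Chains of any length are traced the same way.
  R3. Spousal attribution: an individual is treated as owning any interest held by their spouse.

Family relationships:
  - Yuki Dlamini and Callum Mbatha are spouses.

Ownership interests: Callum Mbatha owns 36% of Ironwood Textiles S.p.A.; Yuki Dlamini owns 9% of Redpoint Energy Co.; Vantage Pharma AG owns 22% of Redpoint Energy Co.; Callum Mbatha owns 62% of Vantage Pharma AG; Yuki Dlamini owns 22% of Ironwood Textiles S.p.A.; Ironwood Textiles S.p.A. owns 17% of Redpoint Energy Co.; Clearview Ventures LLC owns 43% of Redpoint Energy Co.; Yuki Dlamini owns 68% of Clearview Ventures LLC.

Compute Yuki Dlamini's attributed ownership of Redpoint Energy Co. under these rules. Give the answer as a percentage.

61.74%

By spousal attribution (R3), Yuki Dlamini is treated as also owning Callum Mbatha's interest in Ironwood Textiles S.p.A, giving 22% + 36% = 58%.
By spousal attribution (R3), Yuki Dlamini is treated as owning Callum Mbatha's 62% interest in Vantage Pharma AG.
Chain via Clearview Ventures LLC (R2): 68% × 43% = 29.24% of Redpoint Energy Co.
Chain via Ironwood Textiles S.p.A. (R2): 58% × 17% = 9.86% of Redpoint Energy Co.
Direct interest in Redpoint Energy Co: 9%.
Chain via Vantage Pharma AG (R2): 62% × 22% = 13.64% of Redpoint Energy Co.
Aggregating (R1): 29.24% + 9.86% + 9% + 13.64% = 61.74%.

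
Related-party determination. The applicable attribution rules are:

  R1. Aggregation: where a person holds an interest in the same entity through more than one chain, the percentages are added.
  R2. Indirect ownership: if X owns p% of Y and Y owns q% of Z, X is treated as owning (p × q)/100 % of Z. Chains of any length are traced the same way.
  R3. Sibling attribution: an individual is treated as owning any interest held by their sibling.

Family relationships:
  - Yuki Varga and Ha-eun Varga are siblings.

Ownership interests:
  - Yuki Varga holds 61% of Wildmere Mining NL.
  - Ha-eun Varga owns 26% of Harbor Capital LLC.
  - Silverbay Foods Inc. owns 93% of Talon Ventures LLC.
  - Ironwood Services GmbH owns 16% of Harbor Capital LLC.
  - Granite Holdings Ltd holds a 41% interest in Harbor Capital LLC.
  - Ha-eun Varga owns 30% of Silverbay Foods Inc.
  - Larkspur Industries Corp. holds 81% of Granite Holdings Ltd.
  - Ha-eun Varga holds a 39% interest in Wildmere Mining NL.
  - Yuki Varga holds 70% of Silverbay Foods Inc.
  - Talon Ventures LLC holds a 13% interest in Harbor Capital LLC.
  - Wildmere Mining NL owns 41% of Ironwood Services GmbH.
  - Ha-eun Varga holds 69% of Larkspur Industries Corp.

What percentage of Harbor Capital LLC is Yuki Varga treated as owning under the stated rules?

67.5649%

By sibling attribution (R3), Yuki Varga is treated as also owning Ha-eun Varga's interest in Wildmere Mining NL, giving 61% + 39% = 100%.
By sibling attribution (R3), Yuki Varga is treated as also owning Ha-eun Varga's interest in Silverbay Foods Inc, giving 70% + 30% = 100%.
By sibling attribution (R3), Yuki Varga is treated as owning Ha-eun Varga's 69% interest in Larkspur Industries Corp.
By sibling attribution (R3), Yuki Varga is treated as owning Ha-eun Varga's 26% interest in Harbor Capital LLC.
Chain via Wildmere Mining NL → Ironwood Services GmbH (R2): 100% × 41% × 16% = 6.56% of Harbor Capital LLC.
Chain via Silverbay Foods Inc. → Talon Ventures LLC (R2): 100% × 93% × 13% = 12.09% of Harbor Capital LLC.
Chain via Larkspur Industries Corp. → Granite Holdings Ltd (R2): 69% × 81% × 41% = 22.9149% of Harbor Capital LLC.
Direct interest in Harbor Capital LLC: 26%.
Aggregating (R1): 6.56% + 12.09% + 22.9149% + 26% = 67.5649%.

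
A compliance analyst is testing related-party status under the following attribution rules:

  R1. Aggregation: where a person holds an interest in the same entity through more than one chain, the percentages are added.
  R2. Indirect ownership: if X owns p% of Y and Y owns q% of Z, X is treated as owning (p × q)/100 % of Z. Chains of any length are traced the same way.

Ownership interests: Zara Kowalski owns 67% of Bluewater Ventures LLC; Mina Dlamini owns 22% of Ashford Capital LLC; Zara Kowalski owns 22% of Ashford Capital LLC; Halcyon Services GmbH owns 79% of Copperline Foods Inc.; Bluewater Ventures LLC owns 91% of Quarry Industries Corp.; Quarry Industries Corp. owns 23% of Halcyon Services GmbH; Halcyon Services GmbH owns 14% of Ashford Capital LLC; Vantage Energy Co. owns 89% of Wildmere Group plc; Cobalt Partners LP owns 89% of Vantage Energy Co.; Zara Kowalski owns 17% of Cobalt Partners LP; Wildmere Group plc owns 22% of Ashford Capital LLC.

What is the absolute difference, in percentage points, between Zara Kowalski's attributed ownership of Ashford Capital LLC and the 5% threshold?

Chain via Bluewater Ventures LLC → Quarry Industries Corp. → Halcyon Services GmbH (R2): 67% × 91% × 23% × 14% = 1.963234% of Ashford Capital LLC.
Chain via Cobalt Partners LP → Vantage Energy Co. → Wildmere Group plc (R2): 17% × 89% × 89% × 22% = 2.962454% of Ashford Capital LLC.
Direct interest in Ashford Capital LLC: 22%.
Aggregating (R1): 1.963234% + 2.962454% + 22% = 26.925688%.
26.925688% exceeds the 5% threshold by 21.925688 percentage points.

21.925688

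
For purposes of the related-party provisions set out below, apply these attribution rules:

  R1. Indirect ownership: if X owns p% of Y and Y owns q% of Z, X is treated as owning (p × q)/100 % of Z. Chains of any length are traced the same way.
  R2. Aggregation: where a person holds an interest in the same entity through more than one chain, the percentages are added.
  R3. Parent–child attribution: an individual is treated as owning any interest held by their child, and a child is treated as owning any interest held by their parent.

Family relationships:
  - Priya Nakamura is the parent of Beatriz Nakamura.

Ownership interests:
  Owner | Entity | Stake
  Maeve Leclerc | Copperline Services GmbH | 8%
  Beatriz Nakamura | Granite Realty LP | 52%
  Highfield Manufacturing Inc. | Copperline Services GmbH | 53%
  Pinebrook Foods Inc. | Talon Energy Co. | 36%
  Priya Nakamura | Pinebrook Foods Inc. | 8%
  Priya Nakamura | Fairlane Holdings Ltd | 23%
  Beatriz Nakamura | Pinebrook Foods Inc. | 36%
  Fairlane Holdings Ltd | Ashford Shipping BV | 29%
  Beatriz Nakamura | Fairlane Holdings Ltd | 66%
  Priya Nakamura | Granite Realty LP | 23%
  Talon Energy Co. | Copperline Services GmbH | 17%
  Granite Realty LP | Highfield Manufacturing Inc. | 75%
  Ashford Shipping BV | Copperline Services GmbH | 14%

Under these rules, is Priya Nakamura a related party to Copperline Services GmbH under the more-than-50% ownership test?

No

By parent–child attribution (R3), Priya Nakamura is treated as also owning Beatriz Nakamura's interest in Pinebrook Foods Inc, giving 8% + 36% = 44%.
By parent–child attribution (R3), Priya Nakamura is treated as also owning Beatriz Nakamura's interest in Fairlane Holdings Ltd, giving 23% + 66% = 89%.
By parent–child attribution (R3), Priya Nakamura is treated as also owning Beatriz Nakamura's interest in Granite Realty LP, giving 23% + 52% = 75%.
Chain via Pinebrook Foods Inc. → Talon Energy Co. (R1): 44% × 36% × 17% = 2.6928% of Copperline Services GmbH.
Chain via Fairlane Holdings Ltd → Ashford Shipping BV (R1): 89% × 29% × 14% = 3.6134% of Copperline Services GmbH.
Chain via Granite Realty LP → Highfield Manufacturing Inc. (R1): 75% × 75% × 53% = 29.8125% of Copperline Services GmbH.
Aggregating (R2): 2.6928% + 3.6134% + 29.8125% = 36.1187%.
36.1187% does not exceed the 50% threshold, so Priya is not a related party to Copperline Services GmbH.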